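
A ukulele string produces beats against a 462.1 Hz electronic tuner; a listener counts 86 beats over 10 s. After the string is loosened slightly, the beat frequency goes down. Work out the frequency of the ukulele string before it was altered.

Beat frequency = 86/10 = 8.6 Hz.
|f − 462.1| = 8.6, so the ukulele string was at either 453.5 Hz or 470.7 Hz.
Reducing tension lowers a string's frequency; the adjustment lowers the ukulele string's frequency.
The beat rate fell, so the adjustment moved the ukulele string toward 462.1 Hz — it must have started above the reference.

470.7 Hz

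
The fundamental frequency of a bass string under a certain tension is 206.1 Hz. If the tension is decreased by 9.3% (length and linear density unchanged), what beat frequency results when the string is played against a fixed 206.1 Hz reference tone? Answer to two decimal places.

9.82 Hz

For a string, f ∝ √T, so the new frequency is 206.1·√0.907 = 196.2825 Hz.
f_beat = |196.2825 − 206.1| = 9.82 Hz.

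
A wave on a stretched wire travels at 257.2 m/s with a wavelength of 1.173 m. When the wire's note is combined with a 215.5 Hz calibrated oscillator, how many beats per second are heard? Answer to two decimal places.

Source frequency f = v/λ = 257.2/1.173 = 219.2668 Hz.
f_beat = |219.2668 − 215.5| = 3.77 Hz.

3.77 Hz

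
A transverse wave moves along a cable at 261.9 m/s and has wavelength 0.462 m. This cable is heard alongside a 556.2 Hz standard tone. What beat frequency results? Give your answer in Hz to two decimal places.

10.68 Hz

Source frequency f = v/λ = 261.9/0.462 = 566.8831 Hz.
f_beat = |566.8831 − 556.2| = 10.68 Hz.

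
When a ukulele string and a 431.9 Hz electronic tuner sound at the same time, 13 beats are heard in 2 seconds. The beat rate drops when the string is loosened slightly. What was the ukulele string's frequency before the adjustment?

438.4 Hz

Beat frequency = 13/2 = 6.5 Hz.
|f − 431.9| = 6.5, so the ukulele string was at either 425.4 Hz or 438.4 Hz.
Reducing tension lowers a string's frequency; the adjustment lowers the ukulele string's frequency.
The beat rate fell, so the adjustment moved the ukulele string toward 431.9 Hz — it must have started above the reference.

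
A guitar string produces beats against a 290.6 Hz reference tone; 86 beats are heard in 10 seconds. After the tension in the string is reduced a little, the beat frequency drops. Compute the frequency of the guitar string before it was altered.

Beat frequency = 86/10 = 8.6 Hz.
|f − 290.6| = 8.6, so the guitar string was at either 282 Hz or 299.2 Hz.
Lower tension means lower frequency; the adjustment lowers the guitar string's frequency.
The beat rate fell, so the adjustment moved the guitar string toward 290.6 Hz — it must have started above the reference.

299.2 Hz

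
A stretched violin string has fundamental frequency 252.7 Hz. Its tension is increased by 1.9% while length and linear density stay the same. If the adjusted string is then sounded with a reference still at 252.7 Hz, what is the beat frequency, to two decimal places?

For a string, f ∝ √T, so the new frequency is 252.7·√1.019 = 255.0894 Hz.
f_beat = |255.0894 − 252.7| = 2.39 Hz.

2.39 Hz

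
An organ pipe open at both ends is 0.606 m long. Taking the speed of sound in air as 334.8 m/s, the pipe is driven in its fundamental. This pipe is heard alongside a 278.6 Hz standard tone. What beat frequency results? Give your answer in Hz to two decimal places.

Open pipe: f_n = n·v/(2L) = 1·334.8/(2·0.606) = 276.2376 Hz.
f_beat = |276.2376 − 278.6| = 2.36 Hz.

2.36 Hz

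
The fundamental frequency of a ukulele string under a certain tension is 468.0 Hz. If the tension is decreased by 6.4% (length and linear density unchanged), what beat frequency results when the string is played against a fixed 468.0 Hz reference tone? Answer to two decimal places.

For a string, f ∝ √T, so the new frequency is 468.0·√0.936 = 452.7764 Hz.
f_beat = |452.7764 − 468.0| = 15.22 Hz.

15.22 Hz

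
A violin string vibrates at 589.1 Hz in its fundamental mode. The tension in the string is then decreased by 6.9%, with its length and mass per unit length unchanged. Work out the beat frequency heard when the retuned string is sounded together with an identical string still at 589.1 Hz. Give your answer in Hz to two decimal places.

20.69 Hz

For a string, f ∝ √T, so the new frequency is 589.1·√0.931 = 568.4128 Hz.
f_beat = |568.4128 − 589.1| = 20.69 Hz.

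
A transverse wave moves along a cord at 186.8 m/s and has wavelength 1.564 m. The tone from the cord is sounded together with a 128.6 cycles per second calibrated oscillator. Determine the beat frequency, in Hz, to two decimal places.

9.16 Hz

Source frequency f = v/λ = 186.8/1.564 = 119.4373 Hz.
f_beat = |119.4373 − 128.6| = 9.16 Hz.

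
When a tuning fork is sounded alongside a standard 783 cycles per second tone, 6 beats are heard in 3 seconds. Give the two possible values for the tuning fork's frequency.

781 Hz or 785 Hz

Beat frequency = 6/3 = 2 Hz.
|f − 783| = 2, so f = 783 ± 2.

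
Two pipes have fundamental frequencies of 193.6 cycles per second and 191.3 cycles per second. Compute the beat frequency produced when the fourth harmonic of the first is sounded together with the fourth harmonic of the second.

9.2 Hz

Fourth harmonic of the first: 4·193.6 = 774.4 Hz.
Fourth harmonic of the second: 4·191.3 = 765.2 Hz.
f_beat = |774.4 − 765.2| = 9.2 Hz.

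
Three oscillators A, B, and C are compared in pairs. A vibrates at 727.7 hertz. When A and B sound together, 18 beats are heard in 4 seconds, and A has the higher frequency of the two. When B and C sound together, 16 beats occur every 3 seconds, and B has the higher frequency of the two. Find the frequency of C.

717.8667 Hz

A–B: Beat frequency = 18/4 = 4.5 Hz.
B is below A, so f_B = 727.7 − 4.5 = 723.2 Hz.
B–C: Beat frequency = 16/3 = 5.3333 Hz.
C is below B, so f_C = 723.2 − 5.3333 = 717.8667 Hz.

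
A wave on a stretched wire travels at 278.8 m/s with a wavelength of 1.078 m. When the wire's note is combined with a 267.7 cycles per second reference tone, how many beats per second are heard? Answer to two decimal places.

9.07 Hz

Source frequency f = v/λ = 278.8/1.078 = 258.6271 Hz.
f_beat = |258.6271 − 267.7| = 9.07 Hz.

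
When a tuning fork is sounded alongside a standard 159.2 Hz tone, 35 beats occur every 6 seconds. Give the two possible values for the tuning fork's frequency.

153.3667 Hz or 165.0333 Hz

Beat frequency = 35/6 = 5.8333 Hz.
|f − 159.2| = 5.8333, so f = 159.2 ± 5.8333.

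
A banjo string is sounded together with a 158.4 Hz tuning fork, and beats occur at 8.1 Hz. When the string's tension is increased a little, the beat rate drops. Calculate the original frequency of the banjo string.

|f − 158.4| = 8.1, so the banjo string was at either 150.3 Hz or 166.5 Hz.
Higher tension means higher frequency; the adjustment raises the banjo string's frequency.
The beat rate fell, so the adjustment moved the banjo string toward 158.4 Hz — it must have started below the reference.

150.3 Hz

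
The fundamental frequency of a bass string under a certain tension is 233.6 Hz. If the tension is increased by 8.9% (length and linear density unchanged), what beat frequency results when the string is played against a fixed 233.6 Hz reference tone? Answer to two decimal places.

For a string, f ∝ √T, so the new frequency is 233.6·√1.089 = 243.7737 Hz.
f_beat = |243.7737 − 233.6| = 10.17 Hz.

10.17 Hz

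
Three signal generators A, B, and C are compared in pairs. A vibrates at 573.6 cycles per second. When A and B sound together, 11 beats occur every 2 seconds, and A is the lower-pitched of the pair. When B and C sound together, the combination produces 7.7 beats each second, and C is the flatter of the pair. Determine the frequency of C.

571.4 Hz

A–B: Beat frequency = 11/2 = 5.5 Hz.
B is above A, so f_B = 573.6 + 5.5 = 579.1 Hz.
C is below B, so f_C = 579.1 − 7.7 = 571.4 Hz.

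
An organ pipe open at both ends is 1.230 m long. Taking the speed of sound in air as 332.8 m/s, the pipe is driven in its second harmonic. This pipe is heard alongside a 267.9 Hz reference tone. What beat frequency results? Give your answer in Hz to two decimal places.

2.67 Hz

Open pipe: f_n = n·v/(2L) = 2·332.8/(2·1.230) = 270.5691 Hz.
f_beat = |270.5691 − 267.9| = 2.67 Hz.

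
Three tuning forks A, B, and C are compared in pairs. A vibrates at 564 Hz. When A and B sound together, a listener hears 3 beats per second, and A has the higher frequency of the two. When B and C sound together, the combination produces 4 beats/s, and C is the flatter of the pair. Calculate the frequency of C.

B is below A, so f_B = 564 − 3 = 561 Hz.
C is below B, so f_C = 561 − 4 = 557 Hz.

557 Hz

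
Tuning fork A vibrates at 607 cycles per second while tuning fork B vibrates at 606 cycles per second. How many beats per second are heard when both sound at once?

f_beat = |f₁ − f₂|.
|607 − 606| = 1 Hz.

1 Hz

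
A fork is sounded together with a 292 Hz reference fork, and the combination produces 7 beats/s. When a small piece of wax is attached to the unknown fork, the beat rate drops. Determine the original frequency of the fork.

299 Hz

|f − 292| = 7, so the fork was at either 285 Hz or 299 Hz.
Loading a fork with wax lowers its frequency; the adjustment lowers the fork's frequency.
The beat rate fell, so the adjustment moved the fork toward 292 Hz — it must have started above the reference.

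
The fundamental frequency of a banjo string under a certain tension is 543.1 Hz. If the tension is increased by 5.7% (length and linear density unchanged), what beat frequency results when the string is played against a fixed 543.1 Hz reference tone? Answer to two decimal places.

For a string, f ∝ √T, so the new frequency is 543.1·√1.057 = 558.3639 Hz.
f_beat = |558.3639 − 543.1| = 15.26 Hz.

15.26 Hz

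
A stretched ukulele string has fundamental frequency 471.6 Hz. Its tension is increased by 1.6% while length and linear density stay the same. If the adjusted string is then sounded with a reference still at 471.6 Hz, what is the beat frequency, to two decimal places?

3.76 Hz

For a string, f ∝ √T, so the new frequency is 471.6·√1.016 = 475.3578 Hz.
f_beat = |475.3578 − 471.6| = 3.76 Hz.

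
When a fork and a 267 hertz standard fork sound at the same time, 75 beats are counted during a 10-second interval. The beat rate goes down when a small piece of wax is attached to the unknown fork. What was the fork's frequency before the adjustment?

274.5 Hz

Beat frequency = 75/10 = 7.5 Hz.
|f − 267| = 7.5, so the fork was at either 259.5 Hz or 274.5 Hz.
Loading a fork with wax lowers its frequency; the adjustment lowers the fork's frequency.
The beat rate fell, so the adjustment moved the fork toward 267 Hz — it must have started above the reference.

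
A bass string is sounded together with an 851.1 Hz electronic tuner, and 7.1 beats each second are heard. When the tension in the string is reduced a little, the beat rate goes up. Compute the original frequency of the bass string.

|f − 851.1| = 7.1, so the bass string was at either 844 Hz or 858.2 Hz.
Lower tension means lower frequency; the adjustment lowers the bass string's frequency.
The beat rate rose, so the adjustment moved the bass string further from 851.1 Hz — it was already below the reference.

844 Hz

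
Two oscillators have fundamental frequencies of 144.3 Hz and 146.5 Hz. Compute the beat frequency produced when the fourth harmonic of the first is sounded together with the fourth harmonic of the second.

Fourth harmonic of the first: 4·144.3 = 577.2 Hz.
Fourth harmonic of the second: 4·146.5 = 586.0 Hz.
f_beat = |577.2 − 586.0| = 8.8 Hz.

8.8 Hz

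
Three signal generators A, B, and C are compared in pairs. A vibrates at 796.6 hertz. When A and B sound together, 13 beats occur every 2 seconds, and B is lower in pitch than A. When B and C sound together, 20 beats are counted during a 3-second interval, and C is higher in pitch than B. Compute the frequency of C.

A–B: Beat frequency = 13/2 = 6.5 Hz.
B is below A, so f_B = 796.6 − 6.5 = 790.1 Hz.
B–C: Beat frequency = 20/3 = 6.6667 Hz.
C is above B, so f_C = 790.1 + 6.6667 = 796.7667 Hz.

796.7667 Hz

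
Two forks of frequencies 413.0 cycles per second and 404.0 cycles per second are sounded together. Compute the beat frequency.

f_beat = |f₁ − f₂|.
|413.0 − 404.0| = 9 Hz.

9 Hz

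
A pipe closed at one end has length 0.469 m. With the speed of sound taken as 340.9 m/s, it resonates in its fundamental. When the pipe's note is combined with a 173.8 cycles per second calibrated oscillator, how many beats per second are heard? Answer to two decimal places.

7.92 Hz

Closed pipe (odd harmonics): f_n = n·v/(4L) = 1·340.9/(4·0.469) = 181.7164 Hz.
f_beat = |181.7164 − 173.8| = 7.92 Hz.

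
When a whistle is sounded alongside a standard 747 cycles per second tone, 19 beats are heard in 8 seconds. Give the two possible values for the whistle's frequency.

Beat frequency = 19/8 = 2.375 Hz.
|f − 747| = 2.375, so f = 747 ± 2.375.

744.625 Hz or 749.375 Hz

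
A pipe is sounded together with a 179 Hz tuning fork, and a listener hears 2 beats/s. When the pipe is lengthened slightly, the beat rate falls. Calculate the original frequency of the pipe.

|f − 179| = 2, so the pipe was at either 177 Hz or 181 Hz.
A longer pipe has a lower fundamental; the adjustment lowers the pipe's frequency.
The beat rate fell, so the adjustment moved the pipe toward 179 Hz — it must have started above the reference.

181 Hz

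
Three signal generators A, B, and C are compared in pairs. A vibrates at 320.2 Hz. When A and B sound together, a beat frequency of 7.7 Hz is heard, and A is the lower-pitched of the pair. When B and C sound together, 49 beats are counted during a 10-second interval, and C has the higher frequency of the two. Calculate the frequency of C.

B is above A, so f_B = 320.2 + 7.7 = 327.9 Hz.
B–C: Beat frequency = 49/10 = 4.9 Hz.
C is above B, so f_C = 327.9 + 4.9 = 332.8 Hz.

332.8 Hz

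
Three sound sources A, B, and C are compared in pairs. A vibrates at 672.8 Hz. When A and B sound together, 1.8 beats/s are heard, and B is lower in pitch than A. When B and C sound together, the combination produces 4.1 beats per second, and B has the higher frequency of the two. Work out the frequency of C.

666.9 Hz

B is below A, so f_B = 672.8 − 1.8 = 671 Hz.
C is below B, so f_C = 671 − 4.1 = 666.9 Hz.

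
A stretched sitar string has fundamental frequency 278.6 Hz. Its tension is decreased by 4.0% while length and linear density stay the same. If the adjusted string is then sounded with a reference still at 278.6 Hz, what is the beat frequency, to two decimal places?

For a string, f ∝ √T, so the new frequency is 278.6·√0.960 = 272.9711 Hz.
f_beat = |272.9711 − 278.6| = 5.63 Hz.

5.63 Hz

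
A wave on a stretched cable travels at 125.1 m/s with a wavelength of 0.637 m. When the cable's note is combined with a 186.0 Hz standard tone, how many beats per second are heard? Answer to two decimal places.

Source frequency f = v/λ = 125.1/0.637 = 196.3893 Hz.
f_beat = |196.3893 − 186.0| = 10.39 Hz.

10.39 Hz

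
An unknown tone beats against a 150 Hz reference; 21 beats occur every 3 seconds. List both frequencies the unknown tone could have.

143 Hz or 157 Hz

Beat frequency = 21/3 = 7 Hz.
|f − 150| = 7, so f = 150 ± 7.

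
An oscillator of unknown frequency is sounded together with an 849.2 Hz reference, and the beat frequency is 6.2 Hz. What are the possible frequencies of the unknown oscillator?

|f − 849.2| = 6.2, so f = 849.2 ± 6.2.

843 Hz or 855.4 Hz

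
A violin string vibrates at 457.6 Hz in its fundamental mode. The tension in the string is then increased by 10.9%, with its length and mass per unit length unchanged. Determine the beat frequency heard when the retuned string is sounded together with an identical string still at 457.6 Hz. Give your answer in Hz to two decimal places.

For a string, f ∝ √T, so the new frequency is 457.6·√1.109 = 481.8943 Hz.
f_beat = |481.8943 − 457.6| = 24.29 Hz.

24.29 Hz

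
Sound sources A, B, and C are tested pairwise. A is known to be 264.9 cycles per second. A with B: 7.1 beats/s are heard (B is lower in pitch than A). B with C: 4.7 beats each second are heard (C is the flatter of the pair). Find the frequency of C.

B is below A, so f_B = 264.9 − 7.1 = 257.8 Hz.
C is below B, so f_C = 257.8 − 4.7 = 253.1 Hz.

253.1 Hz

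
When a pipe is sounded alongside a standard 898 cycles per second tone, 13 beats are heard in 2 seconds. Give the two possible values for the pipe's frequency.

Beat frequency = 13/2 = 6.5 Hz.
|f − 898| = 6.5, so f = 898 ± 6.5.

891.5 Hz or 904.5 Hz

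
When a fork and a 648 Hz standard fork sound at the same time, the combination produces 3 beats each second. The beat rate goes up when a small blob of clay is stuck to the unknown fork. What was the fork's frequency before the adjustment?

|f − 648| = 3, so the fork was at either 645 Hz or 651 Hz.
Adding mass to a fork lowers its frequency; the adjustment lowers the fork's frequency.
The beat rate rose, so the adjustment moved the fork further from 648 Hz — it was already below the reference.

645 Hz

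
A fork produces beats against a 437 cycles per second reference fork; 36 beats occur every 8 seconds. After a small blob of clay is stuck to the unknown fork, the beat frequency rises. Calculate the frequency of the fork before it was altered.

432.5 Hz

Beat frequency = 36/8 = 4.5 Hz.
|f − 437| = 4.5, so the fork was at either 432.5 Hz or 441.5 Hz.
Adding mass to a fork lowers its frequency; the adjustment lowers the fork's frequency.
The beat rate rose, so the adjustment moved the fork further from 437 Hz — it was already below the reference.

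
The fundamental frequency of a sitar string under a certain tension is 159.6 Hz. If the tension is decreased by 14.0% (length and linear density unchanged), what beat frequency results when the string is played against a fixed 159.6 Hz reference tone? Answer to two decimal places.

11.59 Hz

For a string, f ∝ √T, so the new frequency is 159.6·√0.860 = 148.0070 Hz.
f_beat = |148.0070 − 159.6| = 11.59 Hz.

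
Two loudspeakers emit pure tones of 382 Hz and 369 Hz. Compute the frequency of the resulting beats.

Beats arise from superposition of two nearby frequencies; the beat rate is |f₁ − f₂|.
|382 − 369| = 13 Hz.

13 Hz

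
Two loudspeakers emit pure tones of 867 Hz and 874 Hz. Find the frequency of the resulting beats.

7 Hz

Beats arise from superposition of two nearby frequencies; the beat rate is |f₁ − f₂|.
|867 − 874| = 7 Hz.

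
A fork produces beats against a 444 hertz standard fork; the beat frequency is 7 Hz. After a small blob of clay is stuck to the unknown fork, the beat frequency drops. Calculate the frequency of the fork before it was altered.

|f − 444| = 7, so the fork was at either 437 Hz or 451 Hz.
Adding mass to a fork lowers its frequency; the adjustment lowers the fork's frequency.
The beat rate fell, so the adjustment moved the fork toward 444 Hz — it must have started above the reference.

451 Hz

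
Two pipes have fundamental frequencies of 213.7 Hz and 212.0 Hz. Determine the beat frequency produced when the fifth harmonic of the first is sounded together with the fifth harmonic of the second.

Fifth harmonic of the first: 5·213.7 = 1068.5 Hz.
Fifth harmonic of the second: 5·212.0 = 1060.0 Hz.
f_beat = |1068.5 − 1060.0| = 8.5 Hz.

8.5 Hz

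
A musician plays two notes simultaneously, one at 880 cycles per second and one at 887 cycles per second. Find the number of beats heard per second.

f_beat = |f₁ − f₂|.
|880 − 887| = 7 Hz.

7 Hz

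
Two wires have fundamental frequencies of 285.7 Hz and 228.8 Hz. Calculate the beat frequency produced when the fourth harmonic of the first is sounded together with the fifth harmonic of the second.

1.2 Hz

Fourth harmonic of the first: 4·285.7 = 1142.8 Hz.
Fifth harmonic of the second: 5·228.8 = 1144.0 Hz.
f_beat = |1142.8 − 1144.0| = 1.2 Hz.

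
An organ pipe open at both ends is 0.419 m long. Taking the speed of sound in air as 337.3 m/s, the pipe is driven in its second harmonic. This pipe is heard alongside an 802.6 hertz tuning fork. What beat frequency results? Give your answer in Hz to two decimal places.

Open pipe: f_n = n·v/(2L) = 2·337.3/(2·0.419) = 805.0119 Hz.
f_beat = |805.0119 − 802.6| = 2.41 Hz.

2.41 Hz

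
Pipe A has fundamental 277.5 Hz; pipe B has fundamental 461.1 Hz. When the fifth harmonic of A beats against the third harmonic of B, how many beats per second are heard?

4.2 Hz

Fifth harmonic of the first: 5·277.5 = 1387.5 Hz.
Third harmonic of the second: 3·461.1 = 1383.3 Hz.
f_beat = |1387.5 − 1383.3| = 4.2 Hz.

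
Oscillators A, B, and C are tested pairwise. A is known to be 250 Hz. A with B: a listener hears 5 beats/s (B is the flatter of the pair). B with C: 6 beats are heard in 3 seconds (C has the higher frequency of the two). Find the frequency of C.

247 Hz

B is below A, so f_B = 250 − 5 = 245 Hz.
B–C: Beat frequency = 6/3 = 2 Hz.
C is above B, so f_C = 245 + 2 = 247 Hz.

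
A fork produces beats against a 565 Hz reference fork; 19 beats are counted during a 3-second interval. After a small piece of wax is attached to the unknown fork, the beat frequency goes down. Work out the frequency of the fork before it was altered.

571.3333 Hz

Beat frequency = 19/3 = 6.3333 Hz.
|f − 565| = 6.3333, so the fork was at either 558.6667 Hz or 571.3333 Hz.
Loading a fork with wax lowers its frequency; the adjustment lowers the fork's frequency.
The beat rate fell, so the adjustment moved the fork toward 565 Hz — it must have started above the reference.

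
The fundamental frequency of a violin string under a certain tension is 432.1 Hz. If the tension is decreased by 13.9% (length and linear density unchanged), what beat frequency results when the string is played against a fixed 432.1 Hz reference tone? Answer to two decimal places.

For a string, f ∝ √T, so the new frequency is 432.1·√0.861 = 400.9460 Hz.
f_beat = |400.9460 − 432.1| = 31.15 Hz.

31.15 Hz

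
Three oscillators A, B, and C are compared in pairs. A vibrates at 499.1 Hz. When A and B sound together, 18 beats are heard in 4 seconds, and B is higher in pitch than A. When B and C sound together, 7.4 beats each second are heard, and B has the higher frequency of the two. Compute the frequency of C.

A–B: Beat frequency = 18/4 = 4.5 Hz.
B is above A, so f_B = 499.1 + 4.5 = 503.6 Hz.
C is below B, so f_C = 503.6 − 7.4 = 496.2 Hz.

496.2 Hz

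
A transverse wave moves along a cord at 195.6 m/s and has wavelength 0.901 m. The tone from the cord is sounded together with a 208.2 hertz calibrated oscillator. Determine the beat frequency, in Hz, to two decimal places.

8.89 Hz

Source frequency f = v/λ = 195.6/0.901 = 217.0921 Hz.
f_beat = |217.0921 − 208.2| = 8.89 Hz.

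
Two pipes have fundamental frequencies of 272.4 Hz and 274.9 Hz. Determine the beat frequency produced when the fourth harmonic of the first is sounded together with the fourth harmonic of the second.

10.0 Hz

Fourth harmonic of the first: 4·272.4 = 1089.6 Hz.
Fourth harmonic of the second: 4·274.9 = 1099.6 Hz.
f_beat = |1089.6 − 1099.6| = 10.0 Hz.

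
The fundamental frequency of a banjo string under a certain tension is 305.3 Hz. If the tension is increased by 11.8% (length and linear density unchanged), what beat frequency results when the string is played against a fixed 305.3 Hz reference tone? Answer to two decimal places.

17.51 Hz

For a string, f ∝ √T, so the new frequency is 305.3·√1.118 = 322.8105 Hz.
f_beat = |322.8105 − 305.3| = 17.51 Hz.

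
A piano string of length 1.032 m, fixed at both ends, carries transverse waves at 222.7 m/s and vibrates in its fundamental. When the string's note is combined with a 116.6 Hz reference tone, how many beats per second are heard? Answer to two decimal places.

For a string fixed at both ends, f_n = n·v/(2L) = 1·222.7/(2·1.032) = 107.8973 Hz.
f_beat = |107.8973 − 116.6| = 8.70 Hz.

8.70 Hz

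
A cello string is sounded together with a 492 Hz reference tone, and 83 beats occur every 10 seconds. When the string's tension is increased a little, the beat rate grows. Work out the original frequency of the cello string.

500.3 Hz

Beat frequency = 83/10 = 8.3 Hz.
|f − 492| = 8.3, so the cello string was at either 483.7 Hz or 500.3 Hz.
Higher tension means higher frequency; the adjustment raises the cello string's frequency.
The beat rate rose, so the adjustment moved the cello string further from 492 Hz — it was already above the reference.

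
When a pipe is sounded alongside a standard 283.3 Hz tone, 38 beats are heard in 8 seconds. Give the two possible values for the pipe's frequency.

Beat frequency = 38/8 = 4.75 Hz.
|f − 283.3| = 4.75, so f = 283.3 ± 4.75.

278.55 Hz or 288.05 Hz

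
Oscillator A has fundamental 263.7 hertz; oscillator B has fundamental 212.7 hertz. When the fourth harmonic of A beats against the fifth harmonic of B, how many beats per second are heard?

Fourth harmonic of the first: 4·263.7 = 1054.8 Hz.
Fifth harmonic of the second: 5·212.7 = 1063.5 Hz.
f_beat = |1054.8 − 1063.5| = 8.7 Hz.

8.7 Hz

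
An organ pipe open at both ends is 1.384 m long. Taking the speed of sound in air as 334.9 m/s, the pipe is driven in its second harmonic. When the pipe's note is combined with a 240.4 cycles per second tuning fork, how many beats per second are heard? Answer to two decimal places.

Open pipe: f_n = n·v/(2L) = 2·334.9/(2·1.384) = 241.9798 Hz.
f_beat = |241.9798 − 240.4| = 1.58 Hz.

1.58 Hz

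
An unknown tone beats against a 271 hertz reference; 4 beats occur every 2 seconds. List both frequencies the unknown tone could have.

269 Hz or 273 Hz

Beat frequency = 4/2 = 2 Hz.
|f − 271| = 2, so f = 271 ± 2.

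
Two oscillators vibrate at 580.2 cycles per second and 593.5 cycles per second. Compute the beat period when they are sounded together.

f_beat = |580.2 − 593.5| = 13.3 Hz.
Beat period T = 1 / f_beat = 1 / 13.3 s.

0.075 s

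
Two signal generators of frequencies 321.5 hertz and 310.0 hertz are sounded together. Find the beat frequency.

f_beat = |f₁ − f₂|.
|321.5 − 310.0| = 11.5 Hz.

11.5 Hz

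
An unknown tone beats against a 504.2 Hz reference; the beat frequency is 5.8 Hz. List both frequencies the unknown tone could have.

498.4 Hz or 510 Hz

|f − 504.2| = 5.8, so f = 504.2 ± 5.8.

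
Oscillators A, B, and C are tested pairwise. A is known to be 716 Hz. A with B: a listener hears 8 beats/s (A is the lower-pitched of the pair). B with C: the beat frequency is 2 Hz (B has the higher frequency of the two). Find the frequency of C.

B is above A, so f_B = 716 + 8 = 724 Hz.
C is below B, so f_C = 724 − 2 = 722 Hz.

722 Hz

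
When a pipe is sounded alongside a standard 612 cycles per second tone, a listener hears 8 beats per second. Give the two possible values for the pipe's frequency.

604 Hz or 620 Hz

|f − 612| = 8, so f = 612 ± 8.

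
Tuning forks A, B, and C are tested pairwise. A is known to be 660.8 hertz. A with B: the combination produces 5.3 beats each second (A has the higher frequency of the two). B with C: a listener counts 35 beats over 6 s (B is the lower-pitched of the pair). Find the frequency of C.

B is below A, so f_B = 660.8 − 5.3 = 655.5 Hz.
B–C: Beat frequency = 35/6 = 5.8333 Hz.
C is above B, so f_C = 655.5 + 5.8333 = 661.3333 Hz.

661.3333 Hz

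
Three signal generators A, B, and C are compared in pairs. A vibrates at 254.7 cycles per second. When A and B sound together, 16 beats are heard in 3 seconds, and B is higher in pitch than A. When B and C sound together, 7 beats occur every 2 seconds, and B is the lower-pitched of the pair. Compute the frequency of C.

263.5333 Hz

A–B: Beat frequency = 16/3 = 5.3333 Hz.
B is above A, so f_B = 254.7 + 5.3333 = 260.0333 Hz.
B–C: Beat frequency = 7/2 = 3.5 Hz.
C is above B, so f_C = 260.0333 + 3.5 = 263.5333 Hz.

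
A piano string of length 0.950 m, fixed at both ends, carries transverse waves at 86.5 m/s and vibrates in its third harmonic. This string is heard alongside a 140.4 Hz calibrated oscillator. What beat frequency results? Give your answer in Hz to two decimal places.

3.82 Hz

For a string fixed at both ends, f_n = n·v/(2L) = 3·86.5/(2·0.950) = 136.5789 Hz.
f_beat = |136.5789 − 140.4| = 3.82 Hz.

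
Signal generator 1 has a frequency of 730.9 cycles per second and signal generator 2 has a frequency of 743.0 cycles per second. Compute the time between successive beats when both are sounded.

f_beat = |730.9 − 743.0| = 12.1 Hz.
Beat period T = 1 / f_beat = 1 / 12.1 s.

0.083 s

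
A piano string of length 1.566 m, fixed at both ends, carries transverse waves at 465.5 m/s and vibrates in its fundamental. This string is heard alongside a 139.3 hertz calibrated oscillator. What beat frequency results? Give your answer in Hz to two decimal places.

For a string fixed at both ends, f_n = n·v/(2L) = 1·465.5/(2·1.566) = 148.6271 Hz.
f_beat = |148.6271 − 139.3| = 9.33 Hz.

9.33 Hz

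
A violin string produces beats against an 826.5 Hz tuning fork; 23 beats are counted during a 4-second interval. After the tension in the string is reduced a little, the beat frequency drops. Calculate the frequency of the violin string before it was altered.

Beat frequency = 23/4 = 5.75 Hz.
|f − 826.5| = 5.75, so the violin string was at either 820.75 Hz or 832.25 Hz.
Lower tension means lower frequency; the adjustment lowers the violin string's frequency.
The beat rate fell, so the adjustment moved the violin string toward 826.5 Hz — it must have started above the reference.

832.25 Hz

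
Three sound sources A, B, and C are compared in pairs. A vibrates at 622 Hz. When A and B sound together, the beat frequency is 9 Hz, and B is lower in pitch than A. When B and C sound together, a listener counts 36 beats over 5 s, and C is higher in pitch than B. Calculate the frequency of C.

B is below A, so f_B = 622 − 9 = 613 Hz.
B–C: Beat frequency = 36/5 = 7.2 Hz.
C is above B, so f_C = 613 + 7.2 = 620.2 Hz.

620.2 Hz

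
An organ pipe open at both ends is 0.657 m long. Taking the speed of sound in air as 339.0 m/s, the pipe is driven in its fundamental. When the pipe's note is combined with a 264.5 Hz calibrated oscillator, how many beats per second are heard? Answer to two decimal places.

6.51 Hz

Open pipe: f_n = n·v/(2L) = 1·339.0/(2·0.657) = 257.9909 Hz.
f_beat = |257.9909 − 264.5| = 6.51 Hz.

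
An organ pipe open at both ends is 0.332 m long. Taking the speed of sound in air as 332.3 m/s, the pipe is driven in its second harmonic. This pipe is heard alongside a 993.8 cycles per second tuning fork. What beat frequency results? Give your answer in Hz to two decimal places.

Open pipe: f_n = n·v/(2L) = 2·332.3/(2·0.332) = 1000.9036 Hz.
f_beat = |1000.9036 − 993.8| = 7.10 Hz.

7.10 Hz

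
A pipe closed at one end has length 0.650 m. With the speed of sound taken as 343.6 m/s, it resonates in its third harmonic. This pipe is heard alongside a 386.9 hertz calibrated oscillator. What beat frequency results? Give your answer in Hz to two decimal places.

Closed pipe (odd harmonics): f_n = n·v/(4L) = 3·343.6/(4·0.650) = 396.4615 Hz.
f_beat = |396.4615 − 386.9| = 9.56 Hz.

9.56 Hz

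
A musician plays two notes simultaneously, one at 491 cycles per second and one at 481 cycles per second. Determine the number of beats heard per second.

10 Hz

Beats arise from superposition of two nearby frequencies; the beat rate is |f₁ − f₂|.
|491 − 481| = 10 Hz.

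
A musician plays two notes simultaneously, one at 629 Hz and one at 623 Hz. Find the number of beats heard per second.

f_beat = |f₁ − f₂|.
|629 − 623| = 6 Hz.

6 Hz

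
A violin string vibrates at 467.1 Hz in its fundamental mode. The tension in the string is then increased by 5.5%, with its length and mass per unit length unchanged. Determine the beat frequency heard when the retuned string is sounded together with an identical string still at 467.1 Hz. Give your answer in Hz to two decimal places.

For a string, f ∝ √T, so the new frequency is 467.1·√1.055 = 479.7733 Hz.
f_beat = |479.7733 − 467.1| = 12.67 Hz.

12.67 Hz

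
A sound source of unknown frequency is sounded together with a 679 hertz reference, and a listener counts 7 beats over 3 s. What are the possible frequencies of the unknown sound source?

676.6667 Hz or 681.3333 Hz

Beat frequency = 7/3 = 2.3333 Hz.
|f − 679| = 2.3333, so f = 679 ± 2.3333.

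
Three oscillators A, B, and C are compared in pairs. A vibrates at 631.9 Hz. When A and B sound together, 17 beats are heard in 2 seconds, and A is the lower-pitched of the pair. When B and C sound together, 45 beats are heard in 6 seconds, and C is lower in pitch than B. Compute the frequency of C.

632.9 Hz

A–B: Beat frequency = 17/2 = 8.5 Hz.
B is above A, so f_B = 631.9 + 8.5 = 640.4 Hz.
B–C: Beat frequency = 45/6 = 7.5 Hz.
C is below B, so f_C = 640.4 − 7.5 = 632.9 Hz.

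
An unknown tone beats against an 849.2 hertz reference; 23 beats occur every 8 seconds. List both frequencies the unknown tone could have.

846.325 Hz or 852.075 Hz

Beat frequency = 23/8 = 2.875 Hz.
|f − 849.2| = 2.875, so f = 849.2 ± 2.875.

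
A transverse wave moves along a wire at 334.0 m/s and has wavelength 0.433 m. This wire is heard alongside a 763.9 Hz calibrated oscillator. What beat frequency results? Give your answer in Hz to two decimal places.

7.46 Hz

Source frequency f = v/λ = 334.0/0.433 = 771.3626 Hz.
f_beat = |771.3626 − 763.9| = 7.46 Hz.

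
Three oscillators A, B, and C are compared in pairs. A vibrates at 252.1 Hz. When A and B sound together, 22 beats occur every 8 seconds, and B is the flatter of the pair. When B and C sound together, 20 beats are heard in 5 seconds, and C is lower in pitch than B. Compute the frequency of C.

A–B: Beat frequency = 22/8 = 2.75 Hz.
B is below A, so f_B = 252.1 − 2.75 = 249.35 Hz.
B–C: Beat frequency = 20/5 = 4 Hz.
C is below B, so f_C = 249.35 − 4 = 245.35 Hz.

245.35 Hz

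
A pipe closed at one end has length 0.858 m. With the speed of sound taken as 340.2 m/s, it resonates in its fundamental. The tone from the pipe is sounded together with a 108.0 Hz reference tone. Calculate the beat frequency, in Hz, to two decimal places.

8.87 Hz

Closed pipe (odd harmonics): f_n = n·v/(4L) = 1·340.2/(4·0.858) = 99.1259 Hz.
f_beat = |99.1259 − 108.0| = 8.87 Hz.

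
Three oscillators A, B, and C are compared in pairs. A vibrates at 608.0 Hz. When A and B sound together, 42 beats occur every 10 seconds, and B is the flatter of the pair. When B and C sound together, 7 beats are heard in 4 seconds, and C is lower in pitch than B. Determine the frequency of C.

602.05 Hz

A–B: Beat frequency = 42/10 = 4.2 Hz.
B is below A, so f_B = 608.0 − 4.2 = 603.8 Hz.
B–C: Beat frequency = 7/4 = 1.75 Hz.
C is below B, so f_C = 603.8 − 1.75 = 602.05 Hz.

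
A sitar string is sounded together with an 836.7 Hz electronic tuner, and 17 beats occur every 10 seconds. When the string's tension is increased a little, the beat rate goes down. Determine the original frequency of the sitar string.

835 Hz

Beat frequency = 17/10 = 1.7 Hz.
|f − 836.7| = 1.7, so the sitar string was at either 835 Hz or 838.4 Hz.
Higher tension means higher frequency; the adjustment raises the sitar string's frequency.
The beat rate fell, so the adjustment moved the sitar string toward 836.7 Hz — it must have started below the reference.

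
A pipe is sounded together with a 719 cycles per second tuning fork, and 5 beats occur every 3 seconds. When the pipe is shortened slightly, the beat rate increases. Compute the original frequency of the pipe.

Beat frequency = 5/3 = 1.6667 Hz.
|f − 719| = 1.6667, so the pipe was at either 717.3333 Hz or 720.6667 Hz.
A shorter pipe has a higher fundamental; the adjustment raises the pipe's frequency.
The beat rate rose, so the adjustment moved the pipe further from 719 Hz — it was already above the reference.

720.6667 Hz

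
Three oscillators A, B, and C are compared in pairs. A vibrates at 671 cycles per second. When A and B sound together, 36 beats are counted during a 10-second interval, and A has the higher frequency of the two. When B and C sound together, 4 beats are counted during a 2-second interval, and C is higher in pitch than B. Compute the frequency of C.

669.4 Hz

A–B: Beat frequency = 36/10 = 3.6 Hz.
B is below A, so f_B = 671 − 3.6 = 667.4 Hz.
B–C: Beat frequency = 4/2 = 2 Hz.
C is above B, so f_C = 667.4 + 2 = 669.4 Hz.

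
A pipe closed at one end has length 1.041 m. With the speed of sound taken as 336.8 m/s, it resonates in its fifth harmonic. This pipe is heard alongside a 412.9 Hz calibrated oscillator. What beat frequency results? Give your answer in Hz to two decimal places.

Closed pipe (odd harmonics): f_n = n·v/(4L) = 5·336.8/(4·1.041) = 404.4188 Hz.
f_beat = |404.4188 − 412.9| = 8.48 Hz.

8.48 Hz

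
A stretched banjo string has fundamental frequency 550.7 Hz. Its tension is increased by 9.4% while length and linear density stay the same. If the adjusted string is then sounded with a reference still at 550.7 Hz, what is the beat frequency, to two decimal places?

For a string, f ∝ √T, so the new frequency is 550.7·√1.094 = 576.0017 Hz.
f_beat = |576.0017 − 550.7| = 25.30 Hz.

25.30 Hz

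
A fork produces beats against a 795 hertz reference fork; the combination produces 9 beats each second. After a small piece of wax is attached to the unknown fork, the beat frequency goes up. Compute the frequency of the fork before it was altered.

|f − 795| = 9, so the fork was at either 786 Hz or 804 Hz.
Loading a fork with wax lowers its frequency; the adjustment lowers the fork's frequency.
The beat rate rose, so the adjustment moved the fork further from 795 Hz — it was already below the reference.

786 Hz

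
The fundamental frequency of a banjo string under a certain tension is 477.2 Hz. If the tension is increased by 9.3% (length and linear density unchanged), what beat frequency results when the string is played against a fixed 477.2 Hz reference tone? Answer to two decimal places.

For a string, f ∝ √T, so the new frequency is 477.2·√1.093 = 498.8966 Hz.
f_beat = |498.8966 − 477.2| = 21.70 Hz.

21.70 Hz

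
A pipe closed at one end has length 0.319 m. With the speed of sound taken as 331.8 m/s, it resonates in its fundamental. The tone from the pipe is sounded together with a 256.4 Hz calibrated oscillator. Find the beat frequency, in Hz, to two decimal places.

Closed pipe (odd harmonics): f_n = n·v/(4L) = 1·331.8/(4·0.319) = 260.0313 Hz.
f_beat = |260.0313 − 256.4| = 3.63 Hz.

3.63 Hz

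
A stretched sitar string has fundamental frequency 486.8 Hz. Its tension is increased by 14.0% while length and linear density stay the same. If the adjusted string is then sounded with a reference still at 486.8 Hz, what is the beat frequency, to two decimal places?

For a string, f ∝ √T, so the new frequency is 486.8·√1.140 = 519.7602 Hz.
f_beat = |519.7602 − 486.8| = 32.96 Hz.

32.96 Hz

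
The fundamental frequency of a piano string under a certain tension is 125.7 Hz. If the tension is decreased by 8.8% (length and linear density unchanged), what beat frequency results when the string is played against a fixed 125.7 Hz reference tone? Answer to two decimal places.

For a string, f ∝ √T, so the new frequency is 125.7·√0.912 = 120.0419 Hz.
f_beat = |120.0419 − 125.7| = 5.66 Hz.

5.66 Hz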